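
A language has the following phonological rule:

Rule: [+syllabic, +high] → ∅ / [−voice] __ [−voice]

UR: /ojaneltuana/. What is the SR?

ojaneltuana

No segment of /ojaneltuana/ meets the structural description of the rule, so the form surfaces unchanged.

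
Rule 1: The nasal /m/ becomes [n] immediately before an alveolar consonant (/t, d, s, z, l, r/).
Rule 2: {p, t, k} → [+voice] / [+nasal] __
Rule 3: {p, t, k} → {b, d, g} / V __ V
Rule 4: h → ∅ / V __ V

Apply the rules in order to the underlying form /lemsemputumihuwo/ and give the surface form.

Rule 1 (nasal place assimilation): /m/ precedes the alveolar consonant /s/, so it assimilates in place to [n]. /lemsemputumihuwo/ → lensemputumihuwo.
Rule 2 (post-nasal voicing): /p/ is a voiceless stop immediately after the nasal /m/, so it voices to [b]. /lensemputumihuwo/ → lensembutumihuwo.
Rule 3 (intervocalic voicing): /t/ is a voiceless stop between vowels /u/ and /u/, so it voices to [d]. /lensembutumihuwo/ → lensembudumihuwo.
Rule 4 (intervocalic h-deletion): /h/ occurs between vowels /i/ and /u/, so it deletes. /lensembudumihuwo/ → lensembudumiuwo.

lensembudumiuwo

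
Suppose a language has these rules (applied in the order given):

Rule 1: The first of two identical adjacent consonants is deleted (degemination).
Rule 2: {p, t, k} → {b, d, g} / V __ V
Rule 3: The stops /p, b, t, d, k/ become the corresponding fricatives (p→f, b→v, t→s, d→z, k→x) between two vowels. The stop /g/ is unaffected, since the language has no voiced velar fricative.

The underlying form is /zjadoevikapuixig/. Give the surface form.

zjazoevigavuixig

Rule 1 (degemination): no segment meets the environment; /zjadoevikapuixig/ is unchanged.
Rule 2 (intervocalic voicing): /k/ is a voiceless stop between vowels /i/ and /a/, so it voices to [g]. /p/ is a voiceless stop between vowels /a/ and /u/, so it voices to [b]. /zjadoevikapuixig/ → zjadoevigabuixig.
Rule 3 (intervocalic spirantization): /d/ is a stop between vowels /a/ and /o/, so it spirantizes to the fricative [z]. /b/ is a stop between vowels /a/ and /u/, so it spirantizes to the fricative [v]. /zjadoevigabuixig/ → zjazoevigavuixig.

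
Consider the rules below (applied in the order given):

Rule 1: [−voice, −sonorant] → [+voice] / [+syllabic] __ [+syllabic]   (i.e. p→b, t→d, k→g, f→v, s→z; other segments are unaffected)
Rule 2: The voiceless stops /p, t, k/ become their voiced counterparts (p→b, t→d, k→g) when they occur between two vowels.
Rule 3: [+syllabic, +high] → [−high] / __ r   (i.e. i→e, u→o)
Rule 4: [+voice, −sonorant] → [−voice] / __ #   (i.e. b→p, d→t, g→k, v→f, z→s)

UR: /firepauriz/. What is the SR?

Rule 1 (intervocalic voicing): /p/ is a voiceless obstruent between vowels /e/ and /a/, so it voices to [b]. /firepauriz/ → firebauriz.
Rule 2 (intervocalic voicing): no segment meets the environment; /firebauriz/ is unchanged.
Rule 3 (pre-rhotic lowering): /i/ is a high vowel immediately before /r/, so it lowers to [e]. /u/ is a high vowel immediately before /r/, so it lowers to [o]. /firebauriz/ → ferebaoriz.
Rule 4 (final devoicing): /z/ is a voiced obstruent in word-final position, so it devoices to [s]. /ferebaoriz/ → ferebaoris.

ferebaoris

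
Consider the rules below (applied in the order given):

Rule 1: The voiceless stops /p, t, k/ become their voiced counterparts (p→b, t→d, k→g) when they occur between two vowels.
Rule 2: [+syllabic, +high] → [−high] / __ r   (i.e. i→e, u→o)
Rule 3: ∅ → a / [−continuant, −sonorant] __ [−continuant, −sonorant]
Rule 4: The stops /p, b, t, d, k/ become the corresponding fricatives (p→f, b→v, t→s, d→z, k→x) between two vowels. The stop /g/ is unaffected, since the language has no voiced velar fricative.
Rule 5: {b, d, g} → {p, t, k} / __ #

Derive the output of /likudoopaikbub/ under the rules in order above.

Rule 1 (intervocalic voicing): /k/ is a voiceless stop between vowels /i/ and /u/, so it voices to [g]. /p/ is a voiceless stop between vowels /o/ and /a/, so it voices to [b]. /likudoopaikbub/ → ligudoobaikbub.
Rule 2 (pre-rhotic lowering): no segment meets the environment; /ligudoobaikbub/ is unchanged.
Rule 3 (stop-cluster a-epenthesis): /k/ and /b/ form a stop–stop cluster, so [a] is inserted between them. /ligudoobaikbub/ → ligudoobaikabub.
Rule 4 (intervocalic spirantization): /d/ is a stop between vowels /u/ and /o/, so it spirantizes to the fricative [z]. /b/ is a stop between vowels /o/ and /a/, so it spirantizes to the fricative [v]. /k/ is a stop between vowels /i/ and /a/, so it spirantizes to the fricative [x]. /b/ is a stop between vowels /a/ and /u/, so it spirantizes to the fricative [v]. /ligudoobaikabub/ → liguzoovaixavub.
Rule 5 (final devoicing): /b/ is a voiced stop in word-final position, so it devoices to [p]. /liguzoovaixavub/ → liguzoovaixavup.

liguzoovaixavup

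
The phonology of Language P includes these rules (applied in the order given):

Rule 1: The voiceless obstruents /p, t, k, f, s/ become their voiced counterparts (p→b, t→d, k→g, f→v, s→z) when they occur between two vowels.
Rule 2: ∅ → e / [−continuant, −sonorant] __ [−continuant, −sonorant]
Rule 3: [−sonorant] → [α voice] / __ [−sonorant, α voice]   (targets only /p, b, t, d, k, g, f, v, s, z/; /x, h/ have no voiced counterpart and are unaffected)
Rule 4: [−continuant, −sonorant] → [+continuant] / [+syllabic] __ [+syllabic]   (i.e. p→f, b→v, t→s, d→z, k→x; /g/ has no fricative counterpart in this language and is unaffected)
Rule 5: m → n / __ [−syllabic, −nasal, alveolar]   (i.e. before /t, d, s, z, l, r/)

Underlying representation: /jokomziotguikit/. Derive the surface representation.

jogonzioseguigit

Rule 1 (intervocalic voicing): /k/ is a voiceless obstruent between vowels /o/ and /o/, so it voices to [g]. /k/ is a voiceless obstruent between vowels /i/ and /i/, so it voices to [g]. /jokomziotguikit/ → jogomziotguigit.
Rule 2 (stop-cluster e-epenthesis): /t/ and /g/ form a stop–stop cluster, so [e] is inserted between them. /jogomziotguigit/ → jogomzioteguigit.
Rule 3 (regressive voicing assimilation): no segment meets the environment; /jogomzioteguigit/ is unchanged.
Rule 4 (intervocalic spirantization): /t/ is a stop between vowels /o/ and /e/, so it spirantizes to the fricative [s]. /jogomzioteguigit/ → jogomzioseguigit.
Rule 5 (nasal place assimilation): /m/ precedes the alveolar consonant /z/, so it assimilates in place to [n]. /jogomzioseguigit/ → jogonzioseguigit.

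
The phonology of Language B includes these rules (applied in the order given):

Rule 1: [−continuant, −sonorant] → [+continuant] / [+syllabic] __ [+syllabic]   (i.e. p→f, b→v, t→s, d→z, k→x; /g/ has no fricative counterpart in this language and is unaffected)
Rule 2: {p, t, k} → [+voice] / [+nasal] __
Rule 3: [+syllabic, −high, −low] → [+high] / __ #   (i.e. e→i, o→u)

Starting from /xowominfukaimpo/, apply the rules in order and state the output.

Rule 1 (intervocalic spirantization): /k/ is a stop between vowels /u/ and /a/, so it spirantizes to the fricative [x]. /xowominfukaimpo/ → xowominfuxaimpo.
Rule 2 (post-nasal voicing): /p/ is a voiceless stop immediately after the nasal /m/, so it voices to [b]. /xowominfuxaimpo/ → xowominfuxaimbo.
Rule 3 (final vowel raising): /o/ is a mid vowel in word-final position, so it raises to [u]. /xowominfuxaimbo/ → xowominfuxaimbu.

xowominfuxaimbu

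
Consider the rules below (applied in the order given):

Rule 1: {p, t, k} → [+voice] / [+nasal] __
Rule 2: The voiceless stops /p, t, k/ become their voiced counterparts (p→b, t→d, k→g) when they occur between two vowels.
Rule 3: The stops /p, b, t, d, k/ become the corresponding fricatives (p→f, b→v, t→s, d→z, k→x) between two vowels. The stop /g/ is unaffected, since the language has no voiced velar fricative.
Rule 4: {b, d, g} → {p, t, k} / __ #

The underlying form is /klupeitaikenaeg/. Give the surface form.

kluveizaigenaek

Rule 1 (post-nasal voicing): no segment meets the environment; /klupeitaikenaeg/ is unchanged.
Rule 2 (intervocalic voicing): /p/ is a voiceless stop between vowels /u/ and /e/, so it voices to [b]. /t/ is a voiceless stop between vowels /i/ and /a/, so it voices to [d]. /k/ is a voiceless stop between vowels /i/ and /e/, so it voices to [g]. /klupeitaikenaeg/ → klubeidaigenaeg.
Rule 3 (intervocalic spirantization): /b/ is a stop between vowels /u/ and /e/, so it spirantizes to the fricative [v]. /d/ is a stop between vowels /i/ and /a/, so it spirantizes to the fricative [z]. /klubeidaigenaeg/ → kluveizaigenaeg.
Rule 4 (final devoicing): /g/ is a voiced stop in word-final position, so it devoices to [k]. /kluveizaigenaeg/ → kluveizaigenaek.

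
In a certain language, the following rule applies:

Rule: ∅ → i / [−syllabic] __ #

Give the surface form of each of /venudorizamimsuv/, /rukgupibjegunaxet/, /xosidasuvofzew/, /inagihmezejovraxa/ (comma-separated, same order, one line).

venudorizamimsuvi, rukgupibjegunaxeti, xosidasuvofzewi, inagihmezejovraxa

/venudorizamimsuv/: the form ends in the consonant /v/, so [i] is inserted word-finally. → [venudorizamimsuvi].
/rukgupibjegunaxet/: the form ends in the consonant /t/, so [i] is inserted word-finally. → [rukgupibjegunaxeti].
/xosidasuvofzew/: the form ends in the consonant /w/, so [i] is inserted word-finally. → [xosidasuvofzewi].
/inagihmezejovraxa/: the rule's environment is not met; surfaces unchanged as [inagihmezejovraxa].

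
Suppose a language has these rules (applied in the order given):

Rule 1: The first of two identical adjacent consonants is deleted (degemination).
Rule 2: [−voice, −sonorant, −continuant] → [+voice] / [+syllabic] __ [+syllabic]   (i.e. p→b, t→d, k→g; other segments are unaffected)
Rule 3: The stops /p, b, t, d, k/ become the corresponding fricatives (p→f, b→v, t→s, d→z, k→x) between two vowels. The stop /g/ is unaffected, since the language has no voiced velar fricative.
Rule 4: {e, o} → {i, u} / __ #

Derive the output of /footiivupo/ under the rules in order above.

Rule 1 (degemination): no segment meets the environment; /footiivupo/ is unchanged.
Rule 2 (intervocalic voicing): /t/ is a voiceless stop between vowels /o/ and /i/, so it voices to [d]. /p/ is a voiceless stop between vowels /u/ and /o/, so it voices to [b]. /footiivupo/ → foodiivubo.
Rule 3 (intervocalic spirantization): /d/ is a stop between vowels /o/ and /i/, so it spirantizes to the fricative [z]. /b/ is a stop between vowels /u/ and /o/, so it spirantizes to the fricative [v]. /foodiivubo/ → fooziivuvo.
Rule 4 (final vowel raising): /o/ is a mid vowel in word-final position, so it raises to [u]. /fooziivuvo/ → fooziivuvu.

fooziivuvu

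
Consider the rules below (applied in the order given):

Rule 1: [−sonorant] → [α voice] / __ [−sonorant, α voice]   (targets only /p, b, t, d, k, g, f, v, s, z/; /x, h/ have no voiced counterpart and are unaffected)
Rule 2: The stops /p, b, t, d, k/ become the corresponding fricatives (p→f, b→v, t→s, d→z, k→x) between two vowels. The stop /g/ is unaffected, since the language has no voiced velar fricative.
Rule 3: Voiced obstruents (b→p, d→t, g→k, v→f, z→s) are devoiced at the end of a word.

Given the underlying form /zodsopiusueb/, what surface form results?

Rule 1 (regressive voicing assimilation): /d/ precedes the voiceless obstruent /s/, so it devoices to [t] by assimilation. /zodsopiusueb/ → zotsopiusueb.
Rule 2 (intervocalic spirantization): /p/ is a stop between vowels /o/ and /i/, so it spirantizes to the fricative [f]. /zotsopiusueb/ → zotsofiusueb.
Rule 3 (final devoicing): /b/ is a voiced obstruent in word-final position, so it devoices to [p]. /zotsofiusueb/ → zotsofiusuep.

zotsofiusuep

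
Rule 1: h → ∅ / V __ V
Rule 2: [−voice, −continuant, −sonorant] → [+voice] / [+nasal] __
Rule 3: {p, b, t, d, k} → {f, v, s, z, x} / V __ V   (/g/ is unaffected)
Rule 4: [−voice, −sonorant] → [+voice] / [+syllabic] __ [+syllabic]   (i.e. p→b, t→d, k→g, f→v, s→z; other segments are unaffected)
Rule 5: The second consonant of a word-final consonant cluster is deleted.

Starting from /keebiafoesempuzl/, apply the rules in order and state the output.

keeviavoezembuz

Rule 1 (intervocalic h-deletion): no segment meets the environment; /keebiafoesempuzl/ is unchanged.
Rule 2 (post-nasal voicing): /p/ is a voiceless stop immediately after the nasal /m/, so it voices to [b]. /keebiafoesempuzl/ → keebiafoesembuzl.
Rule 3 (intervocalic spirantization): /b/ is a stop between vowels /e/ and /i/, so it spirantizes to the fricative [v]. /keebiafoesembuzl/ → keeviafoesembuzl.
Rule 4 (intervocalic voicing): /f/ is a voiceless obstruent between vowels /a/ and /o/, so it voices to [v]. /s/ is a voiceless obstruent between vowels /e/ and /e/, so it voices to [z]. /keeviafoesembuzl/ → keeviavoezembuzl.
Rule 5 (final cluster simplification): /l/ is the second consonant of a word-final cluster /zl/, so it deletes. /keeviavoezembuzl/ → keeviavoezembuz.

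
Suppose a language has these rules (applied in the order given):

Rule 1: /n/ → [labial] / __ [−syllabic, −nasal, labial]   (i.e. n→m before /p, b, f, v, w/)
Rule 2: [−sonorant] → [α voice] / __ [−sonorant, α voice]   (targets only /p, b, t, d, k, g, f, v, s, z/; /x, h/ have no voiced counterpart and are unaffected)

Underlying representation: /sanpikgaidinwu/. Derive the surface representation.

Rule 1 (nasal place assimilation): /n/ precedes the labial consonant /p/, so it assimilates in place to [m]. /n/ precedes the labial consonant /w/, so it assimilates in place to [m]. /sanpikgaidinwu/ → sampikgaidimwu.
Rule 2 (regressive voicing assimilation): /k/ precedes the voiced obstruent /g/, so it voices to [g] by assimilation. /sampikgaidimwu/ → sampiggaidimwu.

sampiggaidimwu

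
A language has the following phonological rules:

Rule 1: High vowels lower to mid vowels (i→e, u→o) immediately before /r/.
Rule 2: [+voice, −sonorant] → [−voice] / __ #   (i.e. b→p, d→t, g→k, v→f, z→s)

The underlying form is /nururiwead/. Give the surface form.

Rule 1 (pre-rhotic lowering): /u/ is a high vowel immediately before /r/, so it lowers to [o]. /u/ is a high vowel immediately before /r/, so it lowers to [o]. /nururiwead/ → nororiwead.
Rule 2 (final devoicing): /d/ is a voiced obstruent in word-final position, so it devoices to [t]. /nororiwead/ → nororiweat.

nororiweat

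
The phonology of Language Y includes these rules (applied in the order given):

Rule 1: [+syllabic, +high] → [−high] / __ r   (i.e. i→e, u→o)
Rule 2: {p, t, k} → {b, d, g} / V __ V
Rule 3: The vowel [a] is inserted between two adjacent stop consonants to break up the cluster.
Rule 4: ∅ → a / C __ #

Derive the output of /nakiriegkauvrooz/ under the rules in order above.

Rule 1 (pre-rhotic lowering): /i/ is a high vowel immediately before /r/, so it lowers to [e]. /nakiriegkauvrooz/ → nakeriegkauvrooz.
Rule 2 (intervocalic voicing): /k/ is a voiceless stop between vowels /a/ and /e/, so it voices to [g]. /nakeriegkauvrooz/ → nageriegkauvrooz.
Rule 3 (stop-cluster a-epenthesis): /g/ and /k/ form a stop–stop cluster, so [a] is inserted between them. /nageriegkauvrooz/ → nageriegakauvrooz.
Rule 4 (final a-epenthesis): the form ends in the consonant /z/, so [a] is inserted word-finally. /nageriegakauvrooz/ → nageriegakauvrooza.

nageriegakauvrooza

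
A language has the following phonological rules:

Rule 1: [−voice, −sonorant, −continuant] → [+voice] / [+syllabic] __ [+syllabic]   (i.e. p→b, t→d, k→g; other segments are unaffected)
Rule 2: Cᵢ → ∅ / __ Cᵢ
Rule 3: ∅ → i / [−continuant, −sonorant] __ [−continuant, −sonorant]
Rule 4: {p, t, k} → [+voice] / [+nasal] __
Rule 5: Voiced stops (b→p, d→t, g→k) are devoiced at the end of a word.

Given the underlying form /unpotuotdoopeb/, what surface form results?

unboduotidoobep

Rule 1 (intervocalic voicing): /t/ is a voiceless stop between vowels /o/ and /u/, so it voices to [d]. /p/ is a voiceless stop between vowels /o/ and /e/, so it voices to [b]. /unpotuotdoopeb/ → unpoduotdoobeb.
Rule 2 (degemination): no segment meets the environment; /unpoduotdoobeb/ is unchanged.
Rule 3 (stop-cluster i-epenthesis): /t/ and /d/ form a stop–stop cluster, so [i] is inserted between them. /unpoduotdoobeb/ → unpoduotidoobeb.
Rule 4 (post-nasal voicing): /p/ is a voiceless stop immediately after the nasal /n/, so it voices to [b]. /unpoduotidoobeb/ → unboduotidoobeb.
Rule 5 (final devoicing): /b/ is a voiced stop in word-final position, so it devoices to [p]. /unboduotidoobeb/ → unboduotidoobep.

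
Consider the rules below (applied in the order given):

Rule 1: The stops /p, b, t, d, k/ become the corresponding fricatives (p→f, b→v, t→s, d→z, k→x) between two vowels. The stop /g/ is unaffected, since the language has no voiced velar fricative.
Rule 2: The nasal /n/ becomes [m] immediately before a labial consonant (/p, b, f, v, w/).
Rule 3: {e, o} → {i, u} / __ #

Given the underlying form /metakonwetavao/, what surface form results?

Rule 1 (intervocalic spirantization): /t/ is a stop between vowels /e/ and /a/, so it spirantizes to the fricative [s]. /k/ is a stop between vowels /a/ and /o/, so it spirantizes to the fricative [x]. /t/ is a stop between vowels /e/ and /a/, so it spirantizes to the fricative [s]. /metakonwetavao/ → mesaxonwesavao.
Rule 2 (nasal place assimilation): /n/ precedes the labial consonant /w/, so it assimilates in place to [m]. /mesaxonwesavao/ → mesaxomwesavao.
Rule 3 (final vowel raising): /o/ is a mid vowel in word-final position, so it raises to [u]. /mesaxomwesavao/ → mesaxomwesavau.

mesaxomwesavau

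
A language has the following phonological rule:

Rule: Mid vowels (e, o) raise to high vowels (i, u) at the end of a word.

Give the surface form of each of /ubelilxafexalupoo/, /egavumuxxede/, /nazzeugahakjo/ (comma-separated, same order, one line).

/ubelilxafexalupoo/: /o/ is a mid vowel in word-final position, so it raises to [u]. → [ubelilxafexalupou].
/egavumuxxede/: /e/ is a mid vowel in word-final position, so it raises to [i]. → [egavumuxxedi].
/nazzeugahakjo/: /o/ is a mid vowel in word-final position, so it raises to [u]. → [nazzeugahakju].

ubelilxafexalupou, egavumuxxedi, nazzeugahakju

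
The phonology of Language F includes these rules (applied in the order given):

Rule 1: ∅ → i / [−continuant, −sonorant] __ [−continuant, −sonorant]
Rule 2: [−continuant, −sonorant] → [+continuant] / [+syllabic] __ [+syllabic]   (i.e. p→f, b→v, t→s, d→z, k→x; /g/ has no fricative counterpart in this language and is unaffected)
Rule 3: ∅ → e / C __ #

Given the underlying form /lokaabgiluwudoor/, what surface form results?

Rule 1 (stop-cluster i-epenthesis): /b/ and /g/ form a stop–stop cluster, so [i] is inserted between them. /lokaabgiluwudoor/ → lokaabigiluwudoor.
Rule 2 (intervocalic spirantization): /k/ is a stop between vowels /o/ and /a/, so it spirantizes to the fricative [x]. /b/ is a stop between vowels /a/ and /i/, so it spirantizes to the fricative [v]. /d/ is a stop between vowels /u/ and /o/, so it spirantizes to the fricative [z]. /lokaabigiluwudoor/ → loxaavigiluwuzoor.
Rule 3 (final e-epenthesis): the form ends in the consonant /r/, so [e] is inserted word-finally. /loxaavigiluwuzoor/ → loxaavigiluwuzoore.

loxaavigiluwuzoore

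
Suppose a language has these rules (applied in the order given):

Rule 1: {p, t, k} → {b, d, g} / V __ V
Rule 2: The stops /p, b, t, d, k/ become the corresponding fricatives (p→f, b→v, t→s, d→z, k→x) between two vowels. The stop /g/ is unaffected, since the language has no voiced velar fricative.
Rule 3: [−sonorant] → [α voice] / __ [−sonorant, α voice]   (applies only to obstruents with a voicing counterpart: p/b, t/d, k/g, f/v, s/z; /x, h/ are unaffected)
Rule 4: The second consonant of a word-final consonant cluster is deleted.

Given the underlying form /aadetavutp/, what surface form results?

aazezavut

Rule 1 (intervocalic voicing): /t/ is a voiceless stop between vowels /e/ and /a/, so it voices to [d]. /aadetavutp/ → aadedavutp.
Rule 2 (intervocalic spirantization): /d/ is a stop between vowels /a/ and /e/, so it spirantizes to the fricative [z]. /d/ is a stop between vowels /e/ and /a/, so it spirantizes to the fricative [z]. /aadedavutp/ → aazezavutp.
Rule 3 (regressive voicing assimilation): no segment meets the environment; /aazezavutp/ is unchanged.
Rule 4 (final cluster simplification): /p/ is the second consonant of a word-final cluster /tp/, so it deletes. /aazezavutp/ → aazezavut.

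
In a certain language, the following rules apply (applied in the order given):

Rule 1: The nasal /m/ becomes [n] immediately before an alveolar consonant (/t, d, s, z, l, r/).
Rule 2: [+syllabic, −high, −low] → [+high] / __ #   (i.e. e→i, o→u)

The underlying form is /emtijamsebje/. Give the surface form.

Rule 1 (nasal place assimilation): /m/ precedes the alveolar consonant /t/, so it assimilates in place to [n]. /m/ precedes the alveolar consonant /s/, so it assimilates in place to [n]. /emtijamsebje/ → entijansebje.
Rule 2 (final vowel raising): /e/ is a mid vowel in word-final position, so it raises to [i]. /entijansebje/ → entijansebji.

entijansebji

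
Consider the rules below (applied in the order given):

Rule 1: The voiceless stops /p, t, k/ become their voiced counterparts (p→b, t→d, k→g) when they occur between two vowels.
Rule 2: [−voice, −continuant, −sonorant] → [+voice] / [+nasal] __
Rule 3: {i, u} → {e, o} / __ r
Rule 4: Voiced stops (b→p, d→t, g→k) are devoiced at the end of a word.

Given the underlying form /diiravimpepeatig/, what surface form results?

dieravimbebeadik

Rule 1 (intervocalic voicing): /p/ is a voiceless stop between vowels /e/ and /e/, so it voices to [b]. /t/ is a voiceless stop between vowels /a/ and /i/, so it voices to [d]. /diiravimpepeatig/ → diiravimpebeadig.
Rule 2 (post-nasal voicing): /p/ is a voiceless stop immediately after the nasal /m/, so it voices to [b]. /diiravimpebeadig/ → diiravimbebeadig.
Rule 3 (pre-rhotic lowering): /i/ is a high vowel immediately before /r/, so it lowers to [e]. /diiravimbebeadig/ → dieravimbebeadig.
Rule 4 (final devoicing): /g/ is a voiced stop in word-final position, so it devoices to [k]. /dieravimbebeadig/ → dieravimbebeadik.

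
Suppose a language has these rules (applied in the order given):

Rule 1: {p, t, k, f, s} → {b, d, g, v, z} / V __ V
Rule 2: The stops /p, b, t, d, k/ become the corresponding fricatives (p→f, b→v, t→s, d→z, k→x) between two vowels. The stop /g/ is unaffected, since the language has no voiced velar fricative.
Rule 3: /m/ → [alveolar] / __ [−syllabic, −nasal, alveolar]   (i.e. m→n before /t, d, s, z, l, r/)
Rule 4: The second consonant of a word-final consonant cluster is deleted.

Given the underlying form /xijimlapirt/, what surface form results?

xijinlavir

Rule 1 (intervocalic voicing): /p/ is a voiceless obstruent between vowels /a/ and /i/, so it voices to [b]. /xijimlapirt/ → xijimlabirt.
Rule 2 (intervocalic spirantization): /b/ is a stop between vowels /a/ and /i/, so it spirantizes to the fricative [v]. /xijimlabirt/ → xijimlavirt.
Rule 3 (nasal place assimilation): /m/ precedes the alveolar consonant /l/, so it assimilates in place to [n]. /xijimlavirt/ → xijinlavirt.
Rule 4 (final cluster simplification): /t/ is the second consonant of a word-final cluster /rt/, so it deletes. /xijinlavirt/ → xijinlavir.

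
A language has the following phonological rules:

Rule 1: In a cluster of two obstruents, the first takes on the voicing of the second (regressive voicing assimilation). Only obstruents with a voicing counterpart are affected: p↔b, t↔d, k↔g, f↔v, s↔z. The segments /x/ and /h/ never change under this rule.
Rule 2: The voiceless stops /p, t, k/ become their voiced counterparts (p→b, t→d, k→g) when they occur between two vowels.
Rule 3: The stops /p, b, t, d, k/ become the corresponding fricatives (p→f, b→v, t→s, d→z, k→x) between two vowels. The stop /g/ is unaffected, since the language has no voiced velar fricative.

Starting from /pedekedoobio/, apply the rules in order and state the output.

Rule 1 (regressive voicing assimilation): no segment meets the environment; /pedekedoobio/ is unchanged.
Rule 2 (intervocalic voicing): /k/ is a voiceless stop between vowels /e/ and /e/, so it voices to [g]. /pedekedoobio/ → pedegedoobio.
Rule 3 (intervocalic spirantization): /d/ is a stop between vowels /e/ and /e/, so it spirantizes to the fricative [z]. /d/ is a stop between vowels /e/ and /o/, so it spirantizes to the fricative [z]. /b/ is a stop between vowels /o/ and /i/, so it spirantizes to the fricative [v]. /pedegedoobio/ → pezegezoovio.

pezegezoovio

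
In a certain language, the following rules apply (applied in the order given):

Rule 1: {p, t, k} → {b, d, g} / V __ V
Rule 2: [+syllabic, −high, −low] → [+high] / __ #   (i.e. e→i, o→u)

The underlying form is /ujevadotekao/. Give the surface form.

ujevadodegau

Rule 1 (intervocalic voicing): /t/ is a voiceless stop between vowels /o/ and /e/, so it voices to [d]. /k/ is a voiceless stop between vowels /e/ and /a/, so it voices to [g]. /ujevadotekao/ → ujevadodegao.
Rule 2 (final vowel raising): /o/ is a mid vowel in word-final position, so it raises to [u]. /ujevadodegao/ → ujevadodegau.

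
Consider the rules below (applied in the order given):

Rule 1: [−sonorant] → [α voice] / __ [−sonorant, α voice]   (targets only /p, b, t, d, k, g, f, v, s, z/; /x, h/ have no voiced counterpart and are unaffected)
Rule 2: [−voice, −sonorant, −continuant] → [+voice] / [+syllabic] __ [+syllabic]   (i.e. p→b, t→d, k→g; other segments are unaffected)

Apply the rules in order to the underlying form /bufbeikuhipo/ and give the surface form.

Rule 1 (regressive voicing assimilation): /f/ precedes the voiced obstruent /b/, so it voices to [v] by assimilation. /bufbeikuhipo/ → buvbeikuhipo.
Rule 2 (intervocalic voicing): /k/ is a voiceless stop between vowels /i/ and /u/, so it voices to [g]. /p/ is a voiceless stop between vowels /i/ and /o/, so it voices to [b]. /buvbeikuhipo/ → buvbeiguhibo.

buvbeiguhibo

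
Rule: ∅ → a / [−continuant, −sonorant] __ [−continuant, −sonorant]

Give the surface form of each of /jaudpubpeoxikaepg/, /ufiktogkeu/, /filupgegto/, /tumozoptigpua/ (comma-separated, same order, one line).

jaudapubapeoxikaepag, ufikatogakeu, filupagegato, tumozopatigapua

/jaudpubpeoxikaepg/: /d/ and /p/ form a stop–stop cluster, so [a] is inserted between them. /b/ and /p/ form a stop–stop cluster, so [a] is inserted between them. /p/ and /g/ form a stop–stop cluster, so [a] is inserted between them. → [jaudapubapeoxikaepag].
/ufiktogkeu/: /k/ and /t/ form a stop–stop cluster, so [a] is inserted between them. /g/ and /k/ form a stop–stop cluster, so [a] is inserted between them. → [ufikatogakeu].
/filupgegto/: /p/ and /g/ form a stop–stop cluster, so [a] is inserted between them. /g/ and /t/ form a stop–stop cluster, so [a] is inserted between them. → [filupagegato].
/tumozoptigpua/: /p/ and /t/ form a stop–stop cluster, so [a] is inserted between them. /g/ and /p/ form a stop–stop cluster, so [a] is inserted between them. → [tumozopatigapua].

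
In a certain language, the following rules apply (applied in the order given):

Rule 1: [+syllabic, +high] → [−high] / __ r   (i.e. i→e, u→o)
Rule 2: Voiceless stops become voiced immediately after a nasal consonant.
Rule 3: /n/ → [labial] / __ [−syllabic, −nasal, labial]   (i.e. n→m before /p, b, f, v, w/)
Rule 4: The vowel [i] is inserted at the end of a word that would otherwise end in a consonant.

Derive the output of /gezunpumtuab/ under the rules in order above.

gezumbumduabi

Rule 1 (pre-rhotic lowering): no segment meets the environment; /gezunpumtuab/ is unchanged.
Rule 2 (post-nasal voicing): /p/ is a voiceless stop immediately after the nasal /n/, so it voices to [b]. /t/ is a voiceless stop immediately after the nasal /m/, so it voices to [d]. /gezunpumtuab/ → gezunbumduab.
Rule 3 (nasal place assimilation): /n/ precedes the labial consonant /b/, so it assimilates in place to [m]. /gezunbumduab/ → gezumbumduab.
Rule 4 (final i-epenthesis): the form ends in the consonant /b/, so [i] is inserted word-finally. /gezumbumduab/ → gezumbumduabi.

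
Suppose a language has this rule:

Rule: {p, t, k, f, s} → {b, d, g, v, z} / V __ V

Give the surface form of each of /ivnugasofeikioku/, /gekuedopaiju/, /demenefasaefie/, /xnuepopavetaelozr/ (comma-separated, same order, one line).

ivnugazoveigiogu, geguedobaiju, demenevazaevie, xnuebobavedaelozr

/ivnugasofeikioku/: /s/ is a voiceless obstruent between vowels /a/ and /o/, so it voices to [z]. /f/ is a voiceless obstruent between vowels /o/ and /e/, so it voices to [v]. /k/ is a voiceless obstruent between vowels /i/ and /i/, so it voices to [g]. /k/ is a voiceless obstruent between vowels /o/ and /u/, so it voices to [g]. → [ivnugazoveigiogu].
/gekuedopaiju/: /k/ is a voiceless obstruent between vowels /e/ and /u/, so it voices to [g]. /p/ is a voiceless obstruent between vowels /o/ and /a/, so it voices to [b]. → [geguedobaiju].
/demenefasaefie/: /f/ is a voiceless obstruent between vowels /e/ and /a/, so it voices to [v]. /s/ is a voiceless obstruent between vowels /a/ and /a/, so it voices to [z]. /f/ is a voiceless obstruent between vowels /e/ and /i/, so it voices to [v]. → [demenevazaevie].
/xnuepopavetaelozr/: /p/ is a voiceless obstruent between vowels /e/ and /o/, so it voices to [b]. /p/ is a voiceless obstruent between vowels /o/ and /a/, so it voices to [b]. /t/ is a voiceless obstruent between vowels /e/ and /a/, so it voices to [d]. → [xnuebobavedaelozr].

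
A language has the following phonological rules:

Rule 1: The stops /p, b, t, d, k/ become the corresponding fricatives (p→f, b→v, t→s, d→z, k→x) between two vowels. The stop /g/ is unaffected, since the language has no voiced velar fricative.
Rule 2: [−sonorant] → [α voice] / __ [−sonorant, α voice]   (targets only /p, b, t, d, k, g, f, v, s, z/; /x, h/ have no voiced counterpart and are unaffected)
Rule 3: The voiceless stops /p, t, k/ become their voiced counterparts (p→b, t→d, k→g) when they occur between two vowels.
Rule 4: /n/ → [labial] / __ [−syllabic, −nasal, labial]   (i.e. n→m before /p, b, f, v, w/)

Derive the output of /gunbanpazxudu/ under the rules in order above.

gumbampasxuzu

Rule 1 (intervocalic spirantization): /d/ is a stop between vowels /u/ and /u/, so it spirantizes to the fricative [z]. /gunbanpazxudu/ → gunbanpazxuzu.
Rule 2 (regressive voicing assimilation): /z/ precedes the voiceless obstruent /x/, so it devoices to [s] by assimilation. /gunbanpazxuzu/ → gunbanpasxuzu.
Rule 3 (intervocalic voicing): no segment meets the environment; /gunbanpasxuzu/ is unchanged.
Rule 4 (nasal place assimilation): /n/ precedes the labial consonant /b/, so it assimilates in place to [m]. /n/ precedes the labial consonant /p/, so it assimilates in place to [m]. /gunbanpasxuzu/ → gumbampasxuzu.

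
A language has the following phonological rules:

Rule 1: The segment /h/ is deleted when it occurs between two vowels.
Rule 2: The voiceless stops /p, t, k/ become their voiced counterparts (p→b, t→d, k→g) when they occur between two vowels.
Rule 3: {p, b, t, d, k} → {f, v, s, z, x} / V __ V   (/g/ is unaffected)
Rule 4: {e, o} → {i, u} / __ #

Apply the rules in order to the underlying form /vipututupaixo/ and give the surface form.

vivuzuzuvaixu

Rule 1 (intervocalic h-deletion): no segment meets the environment; /vipututupaixo/ is unchanged.
Rule 2 (intervocalic voicing): /p/ is a voiceless stop between vowels /i/ and /u/, so it voices to [b]. /t/ is a voiceless stop between vowels /u/ and /u/, so it voices to [d]. /t/ is a voiceless stop between vowels /u/ and /u/, so it voices to [d]. /p/ is a voiceless stop between vowels /u/ and /a/, so it voices to [b]. /vipututupaixo/ → vibududubaixo.
Rule 3 (intervocalic spirantization): /b/ is a stop between vowels /i/ and /u/, so it spirantizes to the fricative [v]. /d/ is a stop between vowels /u/ and /u/, so it spirantizes to the fricative [z]. /d/ is a stop between vowels /u/ and /u/, so it spirantizes to the fricative [z]. /b/ is a stop between vowels /u/ and /a/, so it spirantizes to the fricative [v]. /vibududubaixo/ → vivuzuzuvaixo.
Rule 4 (final vowel raising): /o/ is a mid vowel in word-final position, so it raises to [u]. /vivuzuzuvaixo/ → vivuzuzuvaixu.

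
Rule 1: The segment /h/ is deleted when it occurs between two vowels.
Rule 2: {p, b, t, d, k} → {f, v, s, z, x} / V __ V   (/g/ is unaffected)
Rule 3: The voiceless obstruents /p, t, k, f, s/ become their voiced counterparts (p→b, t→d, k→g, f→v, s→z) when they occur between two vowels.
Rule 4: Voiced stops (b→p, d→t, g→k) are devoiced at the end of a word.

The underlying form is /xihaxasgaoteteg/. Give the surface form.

Rule 1 (intervocalic h-deletion): /h/ occurs between vowels /i/ and /a/, so it deletes. /xihaxasgaoteteg/ → xiaxasgaoteteg.
Rule 2 (intervocalic spirantization): /t/ is a stop between vowels /o/ and /e/, so it spirantizes to the fricative [s]. /t/ is a stop between vowels /e/ and /e/, so it spirantizes to the fricative [s]. /xiaxasgaoteteg/ → xiaxasgaoseseg.
Rule 3 (intervocalic voicing): /s/ is a voiceless obstruent between vowels /o/ and /e/, so it voices to [z]. /s/ is a voiceless obstruent between vowels /e/ and /e/, so it voices to [z]. /xiaxasgaoseseg/ → xiaxasgaozezeg.
Rule 4 (final devoicing): /g/ is a voiced stop in word-final position, so it devoices to [k]. /xiaxasgaozezeg/ → xiaxasgaozezek.

xiaxasgaozezek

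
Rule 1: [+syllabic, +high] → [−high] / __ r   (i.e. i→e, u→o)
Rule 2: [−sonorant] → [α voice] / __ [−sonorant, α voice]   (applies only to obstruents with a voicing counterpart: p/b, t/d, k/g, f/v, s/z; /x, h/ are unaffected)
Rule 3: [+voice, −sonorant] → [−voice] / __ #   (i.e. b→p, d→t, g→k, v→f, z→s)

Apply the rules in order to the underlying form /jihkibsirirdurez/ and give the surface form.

jihkipsererdores

Rule 1 (pre-rhotic lowering): /i/ is a high vowel immediately before /r/, so it lowers to [e]. /i/ is a high vowel immediately before /r/, so it lowers to [e]. /u/ is a high vowel immediately before /r/, so it lowers to [o]. /jihkibsirirdurez/ → jihkibsererdorez.
Rule 2 (regressive voicing assimilation): /b/ precedes the voiceless obstruent /s/, so it devoices to [p] by assimilation. /jihkibsererdorez/ → jihkipsererdorez.
Rule 3 (final devoicing): /z/ is a voiced obstruent in word-final position, so it devoices to [s]. /jihkipsererdorez/ → jihkipsererdores.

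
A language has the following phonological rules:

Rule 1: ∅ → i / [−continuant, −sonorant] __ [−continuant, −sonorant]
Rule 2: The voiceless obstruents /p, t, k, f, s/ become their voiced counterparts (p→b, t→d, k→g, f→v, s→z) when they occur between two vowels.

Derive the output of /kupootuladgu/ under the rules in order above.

Rule 1 (stop-cluster i-epenthesis): /d/ and /g/ form a stop–stop cluster, so [i] is inserted between them. /kupootuladgu/ → kupootuladigu.
Rule 2 (intervocalic voicing): /p/ is a voiceless obstruent between vowels /u/ and /o/, so it voices to [b]. /t/ is a voiceless obstruent between vowels /o/ and /u/, so it voices to [d]. /kupootuladigu/ → kubooduladigu.

kubooduladigu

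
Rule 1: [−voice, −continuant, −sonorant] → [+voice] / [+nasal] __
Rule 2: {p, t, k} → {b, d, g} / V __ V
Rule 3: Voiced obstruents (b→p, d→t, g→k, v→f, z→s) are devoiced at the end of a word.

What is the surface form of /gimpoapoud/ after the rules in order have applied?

Rule 1 (post-nasal voicing): /p/ is a voiceless stop immediately after the nasal /m/, so it voices to [b]. /gimpoapoud/ → gimboapoud.
Rule 2 (intervocalic voicing): /p/ is a voiceless stop between vowels /a/ and /o/, so it voices to [b]. /gimboapoud/ → gimboaboud.
Rule 3 (final devoicing): /d/ is a voiced obstruent in word-final position, so it devoices to [t]. /gimboaboud/ → gimboabout.

gimboabout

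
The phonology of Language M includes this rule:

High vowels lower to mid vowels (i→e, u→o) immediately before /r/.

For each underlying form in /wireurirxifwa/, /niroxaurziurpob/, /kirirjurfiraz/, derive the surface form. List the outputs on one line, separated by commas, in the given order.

wereorerxifwa, neroxaorziorpob, kererjorferaz

/wireurirxifwa/: /i/ is a high vowel immediately before /r/, so it lowers to [e]. /u/ is a high vowel immediately before /r/, so it lowers to [o]. /i/ is a high vowel immediately before /r/, so it lowers to [e]. → [wereorerxifwa].
/niroxaurziurpob/: /i/ is a high vowel immediately before /r/, so it lowers to [e]. /u/ is a high vowel immediately before /r/, so it lowers to [o]. /u/ is a high vowel immediately before /r/, so it lowers to [o]. → [neroxaorziorpob].
/kirirjurfiraz/: /i/ is a high vowel immediately before /r/, so it lowers to [e]. /i/ is a high vowel immediately before /r/, so it lowers to [e]. /u/ is a high vowel immediately before /r/, so it lowers to [o]. /i/ is a high vowel immediately before /r/, so it lowers to [e]. → [kererjorferaz].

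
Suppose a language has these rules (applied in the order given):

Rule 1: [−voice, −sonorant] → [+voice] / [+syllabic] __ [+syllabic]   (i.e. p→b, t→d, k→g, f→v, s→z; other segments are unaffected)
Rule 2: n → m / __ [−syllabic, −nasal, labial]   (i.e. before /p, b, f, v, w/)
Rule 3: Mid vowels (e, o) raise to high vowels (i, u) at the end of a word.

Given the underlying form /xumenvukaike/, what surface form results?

Rule 1 (intervocalic voicing): /k/ is a voiceless obstruent between vowels /u/ and /a/, so it voices to [g]. /k/ is a voiceless obstruent between vowels /i/ and /e/, so it voices to [g]. /xumenvukaike/ → xumenvugaige.
Rule 2 (nasal place assimilation): /n/ precedes the labial consonant /v/, so it assimilates in place to [m]. /xumenvugaige/ → xumemvugaige.
Rule 3 (final vowel raising): /e/ is a mid vowel in word-final position, so it raises to [i]. /xumemvugaige/ → xumemvugaigi.

xumemvugaigi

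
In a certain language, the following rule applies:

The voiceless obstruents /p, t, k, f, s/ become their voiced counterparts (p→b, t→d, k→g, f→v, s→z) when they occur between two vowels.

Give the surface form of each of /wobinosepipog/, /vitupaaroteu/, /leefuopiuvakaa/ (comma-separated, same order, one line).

/wobinosepipog/: /s/ is a voiceless obstruent between vowels /o/ and /e/, so it voices to [z]. /p/ is a voiceless obstruent between vowels /e/ and /i/, so it voices to [b]. /p/ is a voiceless obstruent between vowels /i/ and /o/, so it voices to [b]. → [wobinozebibog].
/vitupaaroteu/: /t/ is a voiceless obstruent between vowels /i/ and /u/, so it voices to [d]. /p/ is a voiceless obstruent between vowels /u/ and /a/, so it voices to [b]. /t/ is a voiceless obstruent between vowels /o/ and /e/, so it voices to [d]. → [vidubaarodeu].
/leefuopiuvakaa/: /f/ is a voiceless obstruent between vowels /e/ and /u/, so it voices to [v]. /p/ is a voiceless obstruent between vowels /o/ and /i/, so it voices to [b]. /k/ is a voiceless obstruent between vowels /a/ and /a/, so it voices to [g]. → [leevuobiuvagaa].

wobinozebibog, vidubaarodeu, leevuobiuvagaa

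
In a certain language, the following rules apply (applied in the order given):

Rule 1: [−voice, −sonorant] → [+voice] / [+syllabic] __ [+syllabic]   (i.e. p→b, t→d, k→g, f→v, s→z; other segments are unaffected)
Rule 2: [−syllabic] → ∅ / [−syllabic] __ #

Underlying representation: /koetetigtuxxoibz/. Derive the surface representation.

Rule 1 (intervocalic voicing): /t/ is a voiceless obstruent between vowels /e/ and /e/, so it voices to [d]. /t/ is a voiceless obstruent between vowels /e/ and /i/, so it voices to [d]. /koetetigtuxxoibz/ → koededigtuxxoibz.
Rule 2 (final cluster simplification): /z/ is the second consonant of a word-final cluster /bz/, so it deletes. /koededigtuxxoibz/ → koededigtuxxoib.

koededigtuxxoib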